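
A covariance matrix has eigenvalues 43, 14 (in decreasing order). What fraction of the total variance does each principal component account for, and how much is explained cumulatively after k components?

Step 1 — total variance = trace(Sigma) = Σ λ_i = 43 + 14 = 57.

Step 2 — fraction explained by component i = λ_i / Σ λ:
  PC1: 43/57 = 0.7544
  PC2: 14/57 = 0.2456

Step 3 — cumulative fraction after k components = (λ_1 + ... + λ_k) / Σ λ:
  k = 1: 43/57 = 0.7544
  k = 2: (43 + 14)/57 = 57/57 = 1

Summary (fraction, with percent):

explained: PC1 0.7544 (75.44%), PC2 0.2456 (24.56%);  cumulative: 0.7544, 1


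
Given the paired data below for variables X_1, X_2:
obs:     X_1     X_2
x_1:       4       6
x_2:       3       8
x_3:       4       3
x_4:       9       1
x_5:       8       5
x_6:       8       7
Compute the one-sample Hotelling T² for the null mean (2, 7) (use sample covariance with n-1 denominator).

Step 1 — sample mean vector:
  mean(X_1) = (4 + 3 + 4 + 9 + 8 + 8) / 6 = 36/6 = 6
  mean(X_2) = (6 + 8 + 3 + 1 + 5 + 7) / 6 = 30/6 = 5
  x̄ = (6, 5),  deviation x̄ - mu_0 = (6, 5) - (2, 7) = (4, -2).

Step 2 — sample covariance matrix, S[i,j] = (1/(n-1)) · Σ_k (x_{k,i} - mean_i) · (x_{k,j} - mean_j), divisor n-1 = 5:
  S[X_1,X_1] = ((-2)·(-2) + (-3)·(-3) + (-2)·(-2) + (3)·(3) + (2)·(2) + (2)·(2)) / 5 = 34/5 = 6.8
  S[X_1,X_2] = ((-2)·(1) + (-3)·(3) + (-2)·(-2) + (3)·(-4) + (2)·(0) + (2)·(2)) / 5 = -15/5 = -3
  S[X_2,X_2] = ((1)·(1) + (3)·(3) + (-2)·(-2) + (-4)·(-4) + (0)·(0) + (2)·(2)) / 5 = 34/5 = 6.8
  S = [[6.8, -3],
 [-3, 6.8]].

Step 3 — invert S. det(S) = 6.8·6.8 - (-3)² = 37.24.
  S^{-1} = (1/det) · [[d, -b], [-b, a]] = [[0.1826, 0.0806],
 [0.0806, 0.1826]].

Step 4 — quadratic form (x̄ - mu_0)^T · S^{-1} · (x̄ - mu_0):
  S^{-1} · (x̄ - mu_0) = (0.5693, -0.043),
  (x̄ - mu_0)^T · [...] = (4)·(0.5693) + (-2)·(-0.043) = 2.3631.

Step 5 — scale by n: T² = 6 · 2.3631 = 14.1783.

T² ≈ 14.1783


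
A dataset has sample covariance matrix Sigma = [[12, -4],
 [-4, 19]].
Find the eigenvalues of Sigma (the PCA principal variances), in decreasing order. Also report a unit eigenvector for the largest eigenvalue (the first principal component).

Step 1 — characteristic polynomial of 2×2 Sigma:
  det(Sigma - λI) = λ² - trace · λ + det = 0.
  trace = 12 + 19 = 31, det = 12·19 - (-4)² = 212.
Step 2 — discriminant:
  Δ = trace² - 4·det = 961 - 848 = 113.
Step 3 — eigenvalues:
  λ = (trace ± √Δ)/2 = (31 ± 10.6301)/2,
  λ_1 = 20.8151,  λ_2 = 10.1849.

Step 4 — unit eigenvector for λ_1: solve (Sigma - λ_1 I)v = 0. First row:
  (12 - 20.8151)·v_x + (-4)·v_y = 0, i.e. (-8.8151)·v_x + (-4)·v_y = 0,
  so v ∝ (b, λ_1 - a) = (-4, 8.8151); multiply by -1 so the first entry is positive: u = (4, -8.8151).
  ||u|| = √((4)² + (-8.8151)²) = √(93.7055) ≈ 9.6802,
  v_1 = u/||u|| ≈ (0.4132, -0.9106) (||v_1|| = 1).

λ_1 = 20.8151,  λ_2 = 10.1849;  v_1 ≈ (0.4132, -0.9106)


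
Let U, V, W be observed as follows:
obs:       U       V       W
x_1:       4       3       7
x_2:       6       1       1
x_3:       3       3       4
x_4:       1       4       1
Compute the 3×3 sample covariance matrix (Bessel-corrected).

Step 1 — column means:
  mean(U) = (4 + 6 + 3 + 1) / 4 = 14/4 = 3.5
  mean(V) = (3 + 1 + 3 + 4) / 4 = 11/4 = 2.75
  mean(W) = (7 + 1 + 4 + 1) / 4 = 13/4 = 3.25

Step 2 — sample covariance S[i,j] = (1/(n-1)) · Σ_k (x_{k,i} - mean_i) · (x_{k,j} - mean_j), with n-1 = 3.
  S[U,U] = ((0.5)·(0.5) + (2.5)·(2.5) + (-0.5)·(-0.5) + (-2.5)·(-2.5)) / 3 = 13/3 = 4.3333
  S[U,V] = ((0.5)·(0.25) + (2.5)·(-1.75) + (-0.5)·(0.25) + (-2.5)·(1.25)) / 3 = -7.5/3 = -2.5
  S[U,W] = ((0.5)·(3.75) + (2.5)·(-2.25) + (-0.5)·(0.75) + (-2.5)·(-2.25)) / 3 = 1.5/3 = 0.5
  S[V,V] = ((0.25)·(0.25) + (-1.75)·(-1.75) + (0.25)·(0.25) + (1.25)·(1.25)) / 3 = 4.75/3 = 1.5833
  S[V,W] = ((0.25)·(3.75) + (-1.75)·(-2.25) + (0.25)·(0.75) + (1.25)·(-2.25)) / 3 = 2.25/3 = 0.75
  S[W,W] = ((3.75)·(3.75) + (-2.25)·(-2.25) + (0.75)·(0.75) + (-2.25)·(-2.25)) / 3 = 24.75/3 = 8.25

S is symmetric (S[j,i] = S[i,j]). Assembling:

S = [[4.3333, -2.5, 0.5],
 [-2.5, 1.5833, 0.75],
 [0.5, 0.75, 8.25]]


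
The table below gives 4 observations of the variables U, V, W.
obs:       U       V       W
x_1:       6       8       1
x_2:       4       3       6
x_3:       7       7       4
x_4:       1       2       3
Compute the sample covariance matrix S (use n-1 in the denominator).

Step 1 — column means:
  mean(U) = (6 + 4 + 7 + 1) / 4 = 18/4 = 4.5
  mean(V) = (8 + 3 + 7 + 2) / 4 = 20/4 = 5
  mean(W) = (1 + 6 + 4 + 3) / 4 = 14/4 = 3.5

Step 2 — sample covariance S[i,j] = (1/(n-1)) · Σ_k (x_{k,i} - mean_i) · (x_{k,j} - mean_j), with n-1 = 3.
  S[U,U] = ((1.5)·(1.5) + (-0.5)·(-0.5) + (2.5)·(2.5) + (-3.5)·(-3.5)) / 3 = 21/3 = 7
  S[U,V] = ((1.5)·(3) + (-0.5)·(-2) + (2.5)·(2) + (-3.5)·(-3)) / 3 = 21/3 = 7
  S[U,W] = ((1.5)·(-2.5) + (-0.5)·(2.5) + (2.5)·(0.5) + (-3.5)·(-0.5)) / 3 = -2/3 = -0.6667
  S[V,V] = ((3)·(3) + (-2)·(-2) + (2)·(2) + (-3)·(-3)) / 3 = 26/3 = 8.6667
  S[V,W] = ((3)·(-2.5) + (-2)·(2.5) + (2)·(0.5) + (-3)·(-0.5)) / 3 = -10/3 = -3.3333
  S[W,W] = ((-2.5)·(-2.5) + (2.5)·(2.5) + (0.5)·(0.5) + (-0.5)·(-0.5)) / 3 = 13/3 = 4.3333

S is symmetric (S[j,i] = S[i,j]). Assembling:

S = [[7, 7, -0.6667],
 [7, 8.6667, -3.3333],
 [-0.6667, -3.3333, 4.3333]]


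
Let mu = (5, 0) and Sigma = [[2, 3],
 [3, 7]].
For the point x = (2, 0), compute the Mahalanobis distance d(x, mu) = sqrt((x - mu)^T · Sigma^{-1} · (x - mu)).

Step 1 — centre the observation: (x - mu) = (-3, 0).

Step 2 — invert Sigma. det(Sigma) = 2·7 - (3)² = 5.
  Sigma^{-1} = (1/det) · [[d, -b], [-b, a]] = [[1.4, -0.6],
 [-0.6, 0.4]].

Step 3 — form the quadratic (x - mu)^T · Sigma^{-1} · (x - mu):
  Sigma^{-1} · (x - mu) = (-4.2, 1.8).
  (x - mu)^T · [Sigma^{-1} · (x - mu)] = (-3)·(-4.2) + (0)·(1.8) = 12.6.

Step 4 — take square root: d = √(12.6) ≈ 3.5496.

d(x, mu) = √(12.6) ≈ 3.5496


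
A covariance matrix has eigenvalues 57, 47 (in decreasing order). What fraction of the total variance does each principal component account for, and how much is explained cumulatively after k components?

Step 1 — total variance = trace(Sigma) = Σ λ_i = 57 + 47 = 104.

Step 2 — fraction explained by component i = λ_i / Σ λ:
  PC1: 57/104 = 0.5481
  PC2: 47/104 = 0.4519

Step 3 — cumulative fraction after k components = (λ_1 + ... + λ_k) / Σ λ:
  k = 1: 57/104 = 0.5481
  k = 2: (57 + 47)/104 = 104/104 = 1

Summary (fraction, with percent):

explained: PC1 0.5481 (54.81%), PC2 0.4519 (45.19%);  cumulative: 0.5481, 1


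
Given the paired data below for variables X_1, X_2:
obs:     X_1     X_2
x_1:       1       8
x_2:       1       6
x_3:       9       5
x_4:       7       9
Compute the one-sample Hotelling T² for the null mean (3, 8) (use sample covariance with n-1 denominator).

Step 1 — sample mean vector:
  mean(X_1) = (1 + 1 + 9 + 7) / 4 = 18/4 = 4.5
  mean(X_2) = (8 + 6 + 5 + 9) / 4 = 28/4 = 7
  x̄ = (4.5, 7),  deviation x̄ - mu_0 = (4.5, 7) - (3, 8) = (1.5, -1).

Step 2 — sample covariance matrix, S[i,j] = (1/(n-1)) · Σ_k (x_{k,i} - mean_i) · (x_{k,j} - mean_j), divisor n-1 = 3:
  S[X_1,X_1] = ((-3.5)·(-3.5) + (-3.5)·(-3.5) + (4.5)·(4.5) + (2.5)·(2.5)) / 3 = 51/3 = 17
  S[X_1,X_2] = ((-3.5)·(1) + (-3.5)·(-1) + (4.5)·(-2) + (2.5)·(2)) / 3 = -4/3 = -1.3333
  S[X_2,X_2] = ((1)·(1) + (-1)·(-1) + (-2)·(-2) + (2)·(2)) / 3 = 10/3 = 3.3333
  S = [[17, -1.3333],
 [-1.3333, 3.3333]].

Step 3 — invert S. det(S) = 17·3.3333 - (-1.3333)² = 54.8889.
  S^{-1} = (1/det) · [[d, -b], [-b, a]] = [[0.0607, 0.0243],
 [0.0243, 0.3097]].

Step 4 — quadratic form (x̄ - mu_0)^T · S^{-1} · (x̄ - mu_0):
  S^{-1} · (x̄ - mu_0) = (0.0668, -0.2733),
  (x̄ - mu_0)^T · [...] = (1.5)·(0.0668) + (-1)·(-0.2733) = 0.3735.

Step 5 — scale by n: T² = 4 · 0.3735 = 1.4939.

T² ≈ 1.4939


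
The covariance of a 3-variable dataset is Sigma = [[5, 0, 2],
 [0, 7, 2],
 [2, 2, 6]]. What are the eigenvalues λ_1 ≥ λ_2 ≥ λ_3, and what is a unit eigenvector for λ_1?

Step 1 — characteristic polynomial p(λ) = det(λI - Sigma) = λ³ - tr·λ² + c_1·λ - det, where tr = trace, c_1 = sum of the principal 2×2 minors, det = det(Sigma):
  tr = 5 + 7 + 6 = 18,
  c_1 = (5·7 - (0)²) + (5·6 - (2)²) + (7·6 - (2)²) = 35 + 26 + 38 = 99,
  det = 5·(7·6 - (2)²) - (0)·((0)·6 - (2)·(2)) + (2)·((0)·(2) - 7·(2)) = 5·(38) - (0)·(-4) + (2)·(-14) = 162.
  So p(λ) = λ³ - 18λ² + 99λ - 162.
Step 2 — look for an integer root (rational root theorem: any rational root is an integer divisor of 162). Testing λ = 3:
  p(3) = 27 - 162 + 297 - 162 = 0  ✓
  Dividing out (λ - 3): p(λ) = (λ - 3)(λ² - 15λ + 54).
Step 3 — remaining eigenvalues from the quadratic λ² - 15λ + 54 = 0:
  Δ = 15² - 4·54 = 225 - 216 = 9,  λ = (15 ± √9)/2 = (15 ± 3)/2 = 9 or 6.
  Sorted: λ_1 = 9,  λ_2 = 6,  λ_3 = 3  (check: sum = 18 = tr ✓).

Step 4 — unit eigenvector for λ_1 = 9: v spans the null space of (Sigma - λ_1 I), whose rows are
  r_1 = (-4, 0, 2),  r_2 = (0, -2, 2),  r_3 = (2, 2, -3).
  v is orthogonal to every row, so take v ∝ r_1 × r_2 = ((0)·(2) - (2)·(-2), (2)·(0) - (-4)·(2), (-4)·(-2) - (0)·(0)) = (4, 8, 8).
  Rescale (divide by 4): u = (1, 2, 2).
  ||u|| = √((1)² + (2)² + (2)²) = √(9) = 3,  v_1 = u/||u|| ≈ (0.3333, 0.6667, 0.6667) (||v_1|| = 1).

λ_1 = 9,  λ_2 = 6,  λ_3 = 3;  v_1 ≈ (0.3333, 0.6667, 0.6667)


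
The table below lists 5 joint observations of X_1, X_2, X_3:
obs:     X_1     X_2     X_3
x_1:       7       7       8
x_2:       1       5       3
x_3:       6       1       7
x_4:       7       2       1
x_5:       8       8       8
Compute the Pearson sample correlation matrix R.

Step 1 — column means:
  mean(X_1) = (7 + 1 + 6 + 7 + 8) / 5 = 29/5 = 5.8
  mean(X_2) = (7 + 5 + 1 + 2 + 8) / 5 = 23/5 = 4.6
  mean(X_3) = (8 + 3 + 7 + 1 + 8) / 5 = 27/5 = 5.4

Step 2 — sample variances and covariances s[i,j] = (1/(n-1)) · Σ_k (x_{k,i} - mean_i) · (x_{k,j} - mean_j), with n-1 = 4:
  s[X_1,X_1] = ((1.2)·(1.2) + (-4.8)·(-4.8) + (0.2)·(0.2) + (1.2)·(1.2) + (2.2)·(2.2)) / 4 = 30.8/4 = 7.7
  s[X_1,X_2] = ((1.2)·(2.4) + (-4.8)·(0.4) + (0.2)·(-3.6) + (1.2)·(-2.6) + (2.2)·(3.4)) / 4 = 4.6/4 = 1.15
  s[X_1,X_3] = ((1.2)·(2.6) + (-4.8)·(-2.4) + (0.2)·(1.6) + (1.2)·(-4.4) + (2.2)·(2.6)) / 4 = 15.4/4 = 3.85
  s[X_2,X_2] = ((2.4)·(2.4) + (0.4)·(0.4) + (-3.6)·(-3.6) + (-2.6)·(-2.6) + (3.4)·(3.4)) / 4 = 37.2/4 = 9.3
  s[X_2,X_3] = ((2.4)·(2.6) + (0.4)·(-2.4) + (-3.6)·(1.6) + (-2.6)·(-4.4) + (3.4)·(2.6)) / 4 = 19.8/4 = 4.95
  s[X_3,X_3] = ((2.6)·(2.6) + (-2.4)·(-2.4) + (1.6)·(1.6) + (-4.4)·(-4.4) + (2.6)·(2.6)) / 4 = 41.2/4 = 10.3
  Sample standard deviations s_i = √(s[i,i]):
  s(X_1) = √(7.7) = 2.7749
  s(X_2) = √(9.3) = 3.0496
  s(X_3) = √(10.3) = 3.2094

Step 3 — r_{ij} = s_{ij} / (s_i · s_j):
  r[X_1,X_1] = 1 (diagonal).
  r[X_1,X_2] = 1.15 / (2.7749 · 3.0496) = 1.15 / 8.4623 = 0.1359
  r[X_1,X_3] = 3.85 / (2.7749 · 3.2094) = 3.85 / 8.9056 = 0.4323
  r[X_2,X_2] = 1 (diagonal).
  r[X_2,X_3] = 4.95 / (3.0496 · 3.2094) = 4.95 / 9.7872 = 0.5058
  r[X_3,X_3] = 1 (diagonal).

R is symmetric with unit diagonal. Assembling:

R = [[1, 0.1359, 0.4323],
 [0.1359, 1, 0.5058],
 [0.4323, 0.5058, 1]]


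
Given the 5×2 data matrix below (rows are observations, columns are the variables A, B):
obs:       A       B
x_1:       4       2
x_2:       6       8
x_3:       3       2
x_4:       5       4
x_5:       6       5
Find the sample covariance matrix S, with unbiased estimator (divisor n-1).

Step 1 — column means:
  mean(A) = (4 + 6 + 3 + 5 + 6) / 5 = 24/5 = 4.8
  mean(B) = (2 + 8 + 2 + 4 + 5) / 5 = 21/5 = 4.2

Step 2 — sample covariance S[i,j] = (1/(n-1)) · Σ_k (x_{k,i} - mean_i) · (x_{k,j} - mean_j), with n-1 = 4.
  S[A,A] = ((-0.8)·(-0.8) + (1.2)·(1.2) + (-1.8)·(-1.8) + (0.2)·(0.2) + (1.2)·(1.2)) / 4 = 6.8/4 = 1.7
  S[A,B] = ((-0.8)·(-2.2) + (1.2)·(3.8) + (-1.8)·(-2.2) + (0.2)·(-0.2) + (1.2)·(0.8)) / 4 = 11.2/4 = 2.8
  S[B,B] = ((-2.2)·(-2.2) + (3.8)·(3.8) + (-2.2)·(-2.2) + (-0.2)·(-0.2) + (0.8)·(0.8)) / 4 = 24.8/4 = 6.2

S is symmetric (S[j,i] = S[i,j]). Assembling:

S = [[1.7, 2.8],
 [2.8, 6.2]]


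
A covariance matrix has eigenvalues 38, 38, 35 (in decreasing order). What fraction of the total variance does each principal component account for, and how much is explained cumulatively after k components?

Step 1 — total variance = trace(Sigma) = Σ λ_i = 38 + 38 + 35 = 111.

Step 2 — fraction explained by component i = λ_i / Σ λ:
  PC1: 38/111 = 0.3423
  PC2: 38/111 = 0.3423
  PC3: 35/111 = 0.3153

Step 3 — cumulative fraction after k components = (λ_1 + ... + λ_k) / Σ λ:
  k = 1: 38/111 = 0.3423
  k = 2: (38 + 38)/111 = 76/111 = 0.6847
  k = 3: (38 + 38 + 35)/111 = 111/111 = 1

Summary (fraction, with percent):

explained: PC1 0.3423 (34.23%), PC2 0.3423 (34.23%), PC3 0.3153 (31.53%);  cumulative: 0.3423, 0.6847, 1


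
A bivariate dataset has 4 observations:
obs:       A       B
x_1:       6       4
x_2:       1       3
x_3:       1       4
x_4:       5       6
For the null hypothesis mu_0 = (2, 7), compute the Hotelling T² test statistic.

Step 1 — sample mean vector:
  mean(A) = (6 + 1 + 1 + 5) / 4 = 13/4 = 3.25
  mean(B) = (4 + 3 + 4 + 6) / 4 = 17/4 = 4.25
  x̄ = (3.25, 4.25),  deviation x̄ - mu_0 = (3.25, 4.25) - (2, 7) = (1.25, -2.75).

Step 2 — sample covariance matrix, S[i,j] = (1/(n-1)) · Σ_k (x_{k,i} - mean_i) · (x_{k,j} - mean_j), divisor n-1 = 3:
  S[A,A] = ((2.75)·(2.75) + (-2.25)·(-2.25) + (-2.25)·(-2.25) + (1.75)·(1.75)) / 3 = 20.75/3 = 6.9167
  S[A,B] = ((2.75)·(-0.25) + (-2.25)·(-1.25) + (-2.25)·(-0.25) + (1.75)·(1.75)) / 3 = 5.75/3 = 1.9167
  S[B,B] = ((-0.25)·(-0.25) + (-1.25)·(-1.25) + (-0.25)·(-0.25) + (1.75)·(1.75)) / 3 = 4.75/3 = 1.5833
  S = [[6.9167, 1.9167],
 [1.9167, 1.5833]].

Step 3 — invert S. det(S) = 6.9167·1.5833 - (1.9167)² = 7.2778.
  S^{-1} = (1/det) · [[d, -b], [-b, a]] = [[0.2176, -0.2634],
 [-0.2634, 0.9504]].

Step 4 — quadratic form (x̄ - mu_0)^T · S^{-1} · (x̄ - mu_0):
  S^{-1} · (x̄ - mu_0) = (0.9962, -2.9427),
  (x̄ - mu_0)^T · [...] = (1.25)·(0.9962) + (-2.75)·(-2.9427) = 9.3378.

Step 5 — scale by n: T² = 4 · 9.3378 = 37.3511.

T² ≈ 37.3511


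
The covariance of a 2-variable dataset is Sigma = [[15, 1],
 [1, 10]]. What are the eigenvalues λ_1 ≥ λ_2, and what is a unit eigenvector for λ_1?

Step 1 — characteristic polynomial of 2×2 Sigma:
  det(Sigma - λI) = λ² - trace · λ + det = 0.
  trace = 15 + 10 = 25, det = 15·10 - (1)² = 149.
Step 2 — discriminant:
  Δ = trace² - 4·det = 625 - 596 = 29.
Step 3 — eigenvalues:
  λ = (trace ± √Δ)/2 = (25 ± 5.3852)/2,
  λ_1 = 15.1926,  λ_2 = 9.8074.

Step 4 — unit eigenvector for λ_1: solve (Sigma - λ_1 I)v = 0. First row:
  (15 - 15.1926)·v_x + (1)·v_y = 0, i.e. (-0.1926)·v_x + (1)·v_y = 0,
  so v ∝ (b, λ_1 - a) = (1, 0.1926) = u.
  ||u|| = √((1)² + (0.1926)²) = √(1.0371) ≈ 1.0184,
  v_1 = u/||u|| ≈ (0.982, 0.1891) (||v_1|| = 1).

λ_1 = 15.1926,  λ_2 = 9.8074;  v_1 ≈ (0.982, 0.1891)


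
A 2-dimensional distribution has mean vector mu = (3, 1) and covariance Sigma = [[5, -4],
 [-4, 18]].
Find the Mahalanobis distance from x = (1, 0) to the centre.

Step 1 — centre the observation: (x - mu) = (-2, -1).

Step 2 — invert Sigma. det(Sigma) = 5·18 - (-4)² = 74.
  Sigma^{-1} = (1/det) · [[d, -b], [-b, a]] = [[0.2432, 0.0541],
 [0.0541, 0.0676]].

Step 3 — form the quadratic (x - mu)^T · Sigma^{-1} · (x - mu):
  Sigma^{-1} · (x - mu) = (-0.5405, -0.1757).
  (x - mu)^T · [Sigma^{-1} · (x - mu)] = (-2)·(-0.5405) + (-1)·(-0.1757) = 1.2568.

Step 4 — take square root: d = √(1.2568) ≈ 1.1211.

d(x, mu) = √(1.2568) ≈ 1.1211


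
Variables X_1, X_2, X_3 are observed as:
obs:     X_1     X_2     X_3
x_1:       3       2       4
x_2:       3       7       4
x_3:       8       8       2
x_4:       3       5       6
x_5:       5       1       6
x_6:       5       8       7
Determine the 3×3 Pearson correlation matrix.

Step 1 — column means:
  mean(X_1) = (3 + 3 + 8 + 3 + 5 + 5) / 6 = 27/6 = 4.5
  mean(X_2) = (2 + 7 + 8 + 5 + 1 + 8) / 6 = 31/6 = 5.1667
  mean(X_3) = (4 + 4 + 2 + 6 + 6 + 7) / 6 = 29/6 = 4.8333

Step 2 — sample variances and covariances s[i,j] = (1/(n-1)) · Σ_k (x_{k,i} - mean_i) · (x_{k,j} - mean_j), with n-1 = 5:
  s[X_1,X_1] = ((-1.5)·(-1.5) + (-1.5)·(-1.5) + (3.5)·(3.5) + (-1.5)·(-1.5) + (0.5)·(0.5) + (0.5)·(0.5)) / 5 = 19.5/5 = 3.9
  s[X_1,X_2] = ((-1.5)·(-3.1667) + (-1.5)·(1.8333) + (3.5)·(2.8333) + (-1.5)·(-0.1667) + (0.5)·(-4.1667) + (0.5)·(2.8333)) / 5 = 11.5/5 = 2.3
  s[X_1,X_3] = ((-1.5)·(-0.8333) + (-1.5)·(-0.8333) + (3.5)·(-2.8333) + (-1.5)·(1.1667) + (0.5)·(1.1667) + (0.5)·(2.1667)) / 5 = -7.5/5 = -1.5
  s[X_2,X_2] = ((-3.1667)·(-3.1667) + (1.8333)·(1.8333) + (2.8333)·(2.8333) + (-0.1667)·(-0.1667) + (-4.1667)·(-4.1667) + (2.8333)·(2.8333)) / 5 = 46.8333/5 = 9.3667
  s[X_2,X_3] = ((-3.1667)·(-0.8333) + (1.8333)·(-0.8333) + (2.8333)·(-2.8333) + (-0.1667)·(1.1667) + (-4.1667)·(1.1667) + (2.8333)·(2.1667)) / 5 = -5.8333/5 = -1.1667
  s[X_3,X_3] = ((-0.8333)·(-0.8333) + (-0.8333)·(-0.8333) + (-2.8333)·(-2.8333) + (1.1667)·(1.1667) + (1.1667)·(1.1667) + (2.1667)·(2.1667)) / 5 = 16.8333/5 = 3.3667
  Sample standard deviations s_i = √(s[i,i]):
  s(X_1) = √(3.9) = 1.9748
  s(X_2) = √(9.3667) = 3.0605
  s(X_3) = √(3.3667) = 1.8348

Step 3 — r_{ij} = s_{ij} / (s_i · s_j):
  r[X_1,X_1] = 1 (diagonal).
  r[X_1,X_2] = 2.3 / (1.9748 · 3.0605) = 2.3 / 6.044 = 0.3805
  r[X_1,X_3] = -1.5 / (1.9748 · 1.8348) = -1.5 / 3.6235 = -0.414
  r[X_2,X_2] = 1 (diagonal).
  r[X_2,X_3] = -1.1667 / (3.0605 · 1.8348) = -1.1667 / 5.6156 = -0.2078
  r[X_3,X_3] = 1 (diagonal).

R is symmetric with unit diagonal. Assembling:

R = [[1, 0.3805, -0.414],
 [0.3805, 1, -0.2078],
 [-0.414, -0.2078, 1]]


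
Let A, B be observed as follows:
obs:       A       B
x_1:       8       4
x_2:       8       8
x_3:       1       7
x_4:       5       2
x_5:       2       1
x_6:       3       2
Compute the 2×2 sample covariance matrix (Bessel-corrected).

Step 1 — column means:
  mean(A) = (8 + 8 + 1 + 5 + 2 + 3) / 6 = 27/6 = 4.5
  mean(B) = (4 + 8 + 7 + 2 + 1 + 2) / 6 = 24/6 = 4

Step 2 — sample covariance S[i,j] = (1/(n-1)) · Σ_k (x_{k,i} - mean_i) · (x_{k,j} - mean_j), with n-1 = 5.
  S[A,A] = ((3.5)·(3.5) + (3.5)·(3.5) + (-3.5)·(-3.5) + (0.5)·(0.5) + (-2.5)·(-2.5) + (-1.5)·(-1.5)) / 5 = 45.5/5 = 9.1
  S[A,B] = ((3.5)·(0) + (3.5)·(4) + (-3.5)·(3) + (0.5)·(-2) + (-2.5)·(-3) + (-1.5)·(-2)) / 5 = 13/5 = 2.6
  S[B,B] = ((0)·(0) + (4)·(4) + (3)·(3) + (-2)·(-2) + (-3)·(-3) + (-2)·(-2)) / 5 = 42/5 = 8.4

S is symmetric (S[j,i] = S[i,j]). Assembling:

S = [[9.1, 2.6],
 [2.6, 8.4]]


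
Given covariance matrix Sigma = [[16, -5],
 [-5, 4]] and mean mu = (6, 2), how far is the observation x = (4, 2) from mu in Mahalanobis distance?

Step 1 — centre the observation: (x - mu) = (-2, 0).

Step 2 — invert Sigma. det(Sigma) = 16·4 - (-5)² = 39.
  Sigma^{-1} = (1/det) · [[d, -b], [-b, a]] = [[0.1026, 0.1282],
 [0.1282, 0.4103]].

Step 3 — form the quadratic (x - mu)^T · Sigma^{-1} · (x - mu):
  Sigma^{-1} · (x - mu) = (-0.2051, -0.2564).
  (x - mu)^T · [Sigma^{-1} · (x - mu)] = (-2)·(-0.2051) + (0)·(-0.2564) = 0.4103.

Step 4 — take square root: d = √(0.4103) ≈ 0.6405.

d(x, mu) = √(0.4103) ≈ 0.6405


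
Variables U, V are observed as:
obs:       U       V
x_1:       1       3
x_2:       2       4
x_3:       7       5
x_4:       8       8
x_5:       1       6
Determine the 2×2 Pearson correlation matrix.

Step 1 — column means:
  mean(U) = (1 + 2 + 7 + 8 + 1) / 5 = 19/5 = 3.8
  mean(V) = (3 + 4 + 5 + 8 + 6) / 5 = 26/5 = 5.2

Step 2 — sample variances and covariances s[i,j] = (1/(n-1)) · Σ_k (x_{k,i} - mean_i) · (x_{k,j} - mean_j), with n-1 = 4:
  s[U,U] = ((-2.8)·(-2.8) + (-1.8)·(-1.8) + (3.2)·(3.2) + (4.2)·(4.2) + (-2.8)·(-2.8)) / 4 = 46.8/4 = 11.7
  s[U,V] = ((-2.8)·(-2.2) + (-1.8)·(-1.2) + (3.2)·(-0.2) + (4.2)·(2.8) + (-2.8)·(0.8)) / 4 = 17.2/4 = 4.3
  s[V,V] = ((-2.2)·(-2.2) + (-1.2)·(-1.2) + (-0.2)·(-0.2) + (2.8)·(2.8) + (0.8)·(0.8)) / 4 = 14.8/4 = 3.7
  Sample standard deviations s_i = √(s[i,i]):
  s(U) = √(11.7) = 3.4205
  s(V) = √(3.7) = 1.9235

Step 3 — r_{ij} = s_{ij} / (s_i · s_j):
  r[U,U] = 1 (diagonal).
  r[U,V] = 4.3 / (3.4205 · 1.9235) = 4.3 / 6.5795 = 0.6535
  r[V,V] = 1 (diagonal).

R is symmetric with unit diagonal. Assembling:

R = [[1, 0.6535],
 [0.6535, 1]]


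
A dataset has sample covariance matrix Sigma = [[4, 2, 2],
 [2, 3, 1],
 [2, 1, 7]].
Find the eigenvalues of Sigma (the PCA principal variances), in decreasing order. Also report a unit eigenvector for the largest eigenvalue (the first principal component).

Step 1 — characteristic polynomial p(λ) = det(λI - Sigma) = λ³ - tr·λ² + c_1·λ - det, where tr = trace, c_1 = sum of the principal 2×2 minors, det = det(Sigma):
  tr = 4 + 3 + 7 = 14,
  c_1 = (4·3 - (2)²) + (4·7 - (2)²) + (3·7 - (1)²) = 8 + 24 + 20 = 52,
  det = 4·(3·7 - (1)²) - (2)·((2)·7 - (1)·(2)) + (2)·((2)·(1) - 3·(2)) = 4·(20) - (2)·(12) + (2)·(-4) = 48.
  So p(λ) = λ³ - 14λ² + 52λ - 48.
Step 2 — look for an integer root (rational root theorem: any rational root is an integer divisor of 48). Testing λ = 4:
  p(4) = 64 - 224 + 208 - 48 = 0  ✓
  Dividing out (λ - 4): p(λ) = (λ - 4)(λ² - 10λ + 12).
Step 3 — remaining eigenvalues from the quadratic λ² - 10λ + 12 = 0:
  Δ = 10² - 4·12 = 100 - 48 = 52,  λ = (10 ± √52)/2 = (10 ± 7.2111)/2 ≈ 8.6056 or 1.3944.
  Sorted: λ_1 = 8.6056,  λ_2 = 4,  λ_3 = 1.3944  (check: sum = 14 = tr ✓).

Step 4 — unit eigenvector for λ_1 ≈ 8.6056: v spans the null space of (Sigma - λ_1 I), whose rows are
  r_1 = (-4.6056, 2, 2),  r_2 = (2, -5.6056, 1),  r_3 = (2, 1, -1.6056).
  v is orthogonal to every row, so take v ∝ r_1 × r_2 = ((2)·(1) - (2)·(-5.6056), (2)·(2) - (-4.6056)·(1), (-4.6056)·(-5.6056) - (2)·(2)) ≈ (13.2111, 8.6056, 21.8167).
  Let u = (13.2111, 8.6056, 21.8167).
  ||u|| = √((13.2111)² + (8.6056)² + (21.8167)²) = √(724.5551) ≈ 26.9176,  v_1 = u/||u|| ≈ (0.4908, 0.3197, 0.8105) (||v_1|| = 1).

λ_1 = 8.6056,  λ_2 = 4,  λ_3 = 1.3944;  v_1 ≈ (0.4908, 0.3197, 0.8105)


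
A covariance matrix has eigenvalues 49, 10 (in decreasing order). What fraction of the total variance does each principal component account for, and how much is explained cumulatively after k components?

Step 1 — total variance = trace(Sigma) = Σ λ_i = 49 + 10 = 59.

Step 2 — fraction explained by component i = λ_i / Σ λ:
  PC1: 49/59 = 0.8305
  PC2: 10/59 = 0.1695

Step 3 — cumulative fraction after k components = (λ_1 + ... + λ_k) / Σ λ:
  k = 1: 49/59 = 0.8305
  k = 2: (49 + 10)/59 = 59/59 = 1

Summary (fraction, with percent):

explained: PC1 0.8305 (83.05%), PC2 0.1695 (16.95%);  cumulative: 0.8305, 1


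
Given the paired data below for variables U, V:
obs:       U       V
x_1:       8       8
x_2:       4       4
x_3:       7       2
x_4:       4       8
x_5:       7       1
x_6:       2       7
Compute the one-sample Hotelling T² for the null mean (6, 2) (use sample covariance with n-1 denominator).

Step 1 — sample mean vector:
  mean(U) = (8 + 4 + 7 + 4 + 7 + 2) / 6 = 32/6 = 5.3333
  mean(V) = (8 + 4 + 2 + 8 + 1 + 7) / 6 = 30/6 = 5
  x̄ = (5.3333, 5),  deviation x̄ - mu_0 = (5.3333, 5) - (6, 2) = (-0.6667, 3).

Step 2 — sample covariance matrix, S[i,j] = (1/(n-1)) · Σ_k (x_{k,i} - mean_i) · (x_{k,j} - mean_j), divisor n-1 = 5:
  S[U,U] = ((2.6667)·(2.6667) + (-1.3333)·(-1.3333) + (1.6667)·(1.6667) + (-1.3333)·(-1.3333) + (1.6667)·(1.6667) + (-3.3333)·(-3.3333)) / 5 = 27.3333/5 = 5.4667
  S[U,V] = ((2.6667)·(3) + (-1.3333)·(-1) + (1.6667)·(-3) + (-1.3333)·(3) + (1.6667)·(-4) + (-3.3333)·(2)) / 5 = -13/5 = -2.6
  S[V,V] = ((3)·(3) + (-1)·(-1) + (-3)·(-3) + (3)·(3) + (-4)·(-4) + (2)·(2)) / 5 = 48/5 = 9.6
  S = [[5.4667, -2.6],
 [-2.6, 9.6]].

Step 3 — invert S. det(S) = 5.4667·9.6 - (-2.6)² = 45.72.
  S^{-1} = (1/det) · [[d, -b], [-b, a]] = [[0.21, 0.0569],
 [0.0569, 0.1196]].

Step 4 — quadratic form (x̄ - mu_0)^T · S^{-1} · (x̄ - mu_0):
  S^{-1} · (x̄ - mu_0) = (0.0306, 0.3208),
  (x̄ - mu_0)^T · [...] = (-0.6667)·(0.0306) + (3)·(0.3208) = 0.942.

Step 5 — scale by n: T² = 6 · 0.942 = 5.6518.

T² ≈ 5.6518


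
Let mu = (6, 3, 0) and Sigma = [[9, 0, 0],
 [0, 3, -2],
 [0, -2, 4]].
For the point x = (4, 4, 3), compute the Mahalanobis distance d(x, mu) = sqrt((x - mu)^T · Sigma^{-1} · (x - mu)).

Step 1 — centre the observation: (x - mu) = (-2, 1, 3).

Step 2 — invert Sigma (cofactor / det for 3×3, or solve directly):
  Sigma^{-1} = [[0.1111, 0, 0],
 [0, 0.5, 0.25],
 [0, 0.25, 0.375]].

Step 3 — form the quadratic (x - mu)^T · Sigma^{-1} · (x - mu):
  Sigma^{-1} · (x - mu) = (-0.2222, 1.25, 1.375).
  (x - mu)^T · [Sigma^{-1} · (x - mu)] = (-2)·(-0.2222) + (1)·(1.25) + (3)·(1.375) = 5.8194.

Step 4 — take square root: d = √(5.8194) ≈ 2.4124.

d(x, mu) = √(5.8194) ≈ 2.4124


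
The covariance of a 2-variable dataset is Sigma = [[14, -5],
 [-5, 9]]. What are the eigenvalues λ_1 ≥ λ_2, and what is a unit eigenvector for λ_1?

Step 1 — characteristic polynomial of 2×2 Sigma:
  det(Sigma - λI) = λ² - trace · λ + det = 0.
  trace = 14 + 9 = 23, det = 14·9 - (-5)² = 101.
Step 2 — discriminant:
  Δ = trace² - 4·det = 529 - 404 = 125.
Step 3 — eigenvalues:
  λ = (trace ± √Δ)/2 = (23 ± 11.1803)/2,
  λ_1 = 17.0902,  λ_2 = 5.9098.

Step 4 — unit eigenvector for λ_1: solve (Sigma - λ_1 I)v = 0. First row:
  (14 - 17.0902)·v_x + (-5)·v_y = 0, i.e. (-3.0902)·v_x + (-5)·v_y = 0,
  so v ∝ (b, λ_1 - a) = (-5, 3.0902); multiply by -1 so the first entry is positive: u = (5, -3.0902).
  ||u|| = √((5)² + (-3.0902)²) = √(34.5492) ≈ 5.8779,
  v_1 = u/||u|| ≈ (0.8507, -0.5257) (||v_1|| = 1).

λ_1 = 17.0902,  λ_2 = 5.9098;  v_1 ≈ (0.8507, -0.5257)


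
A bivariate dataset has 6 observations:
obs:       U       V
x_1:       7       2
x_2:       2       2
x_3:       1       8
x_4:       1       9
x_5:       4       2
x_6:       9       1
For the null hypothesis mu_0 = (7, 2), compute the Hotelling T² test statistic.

Step 1 — sample mean vector:
  mean(U) = (7 + 2 + 1 + 1 + 4 + 9) / 6 = 24/6 = 4
  mean(V) = (2 + 2 + 8 + 9 + 2 + 1) / 6 = 24/6 = 4
  x̄ = (4, 4),  deviation x̄ - mu_0 = (4, 4) - (7, 2) = (-3, 2).

Step 2 — sample covariance matrix, S[i,j] = (1/(n-1)) · Σ_k (x_{k,i} - mean_i) · (x_{k,j} - mean_j), divisor n-1 = 5:
  S[U,U] = ((3)·(3) + (-2)·(-2) + (-3)·(-3) + (-3)·(-3) + (0)·(0) + (5)·(5)) / 5 = 56/5 = 11.2
  S[U,V] = ((3)·(-2) + (-2)·(-2) + (-3)·(4) + (-3)·(5) + (0)·(-2) + (5)·(-3)) / 5 = -44/5 = -8.8
  S[V,V] = ((-2)·(-2) + (-2)·(-2) + (4)·(4) + (5)·(5) + (-2)·(-2) + (-3)·(-3)) / 5 = 62/5 = 12.4
  S = [[11.2, -8.8],
 [-8.8, 12.4]].

Step 3 — invert S. det(S) = 11.2·12.4 - (-8.8)² = 61.44.
  S^{-1} = (1/det) · [[d, -b], [-b, a]] = [[0.2018, 0.1432],
 [0.1432, 0.1823]].

Step 4 — quadratic form (x̄ - mu_0)^T · S^{-1} · (x̄ - mu_0):
  S^{-1} · (x̄ - mu_0) = (-0.319, -0.0651),
  (x̄ - mu_0)^T · [...] = (-3)·(-0.319) + (2)·(-0.0651) = 0.8268.

Step 5 — scale by n: T² = 6 · 0.8268 = 4.9609.

T² ≈ 4.9609


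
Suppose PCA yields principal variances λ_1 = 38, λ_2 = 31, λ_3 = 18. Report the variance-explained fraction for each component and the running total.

Step 1 — total variance = trace(Sigma) = Σ λ_i = 38 + 31 + 18 = 87.

Step 2 — fraction explained by component i = λ_i / Σ λ:
  PC1: 38/87 = 0.4368
  PC2: 31/87 = 0.3563
  PC3: 18/87 = 0.2069

Step 3 — cumulative fraction after k components = (λ_1 + ... + λ_k) / Σ λ:
  k = 1: 38/87 = 0.4368
  k = 2: (38 + 31)/87 = 69/87 = 0.7931
  k = 3: (38 + 31 + 18)/87 = 87/87 = 1

Summary (fraction, with percent):

explained: PC1 0.4368 (43.68%), PC2 0.3563 (35.63%), PC3 0.2069 (20.69%);  cumulative: 0.4368, 0.7931, 1


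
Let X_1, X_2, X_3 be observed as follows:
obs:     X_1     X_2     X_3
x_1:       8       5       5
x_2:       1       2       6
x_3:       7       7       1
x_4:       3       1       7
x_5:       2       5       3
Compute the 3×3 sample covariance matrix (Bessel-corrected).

Step 1 — column means:
  mean(X_1) = (8 + 1 + 7 + 3 + 2) / 5 = 21/5 = 4.2
  mean(X_2) = (5 + 2 + 7 + 1 + 5) / 5 = 20/5 = 4
  mean(X_3) = (5 + 6 + 1 + 7 + 3) / 5 = 22/5 = 4.4

Step 2 — sample covariance S[i,j] = (1/(n-1)) · Σ_k (x_{k,i} - mean_i) · (x_{k,j} - mean_j), with n-1 = 4.
  S[X_1,X_1] = ((3.8)·(3.8) + (-3.2)·(-3.2) + (2.8)·(2.8) + (-1.2)·(-1.2) + (-2.2)·(-2.2)) / 4 = 38.8/4 = 9.7
  S[X_1,X_2] = ((3.8)·(1) + (-3.2)·(-2) + (2.8)·(3) + (-1.2)·(-3) + (-2.2)·(1)) / 4 = 20/4 = 5
  S[X_1,X_3] = ((3.8)·(0.6) + (-3.2)·(1.6) + (2.8)·(-3.4) + (-1.2)·(2.6) + (-2.2)·(-1.4)) / 4 = -12.4/4 = -3.1
  S[X_2,X_2] = ((1)·(1) + (-2)·(-2) + (3)·(3) + (-3)·(-3) + (1)·(1)) / 4 = 24/4 = 6
  S[X_2,X_3] = ((1)·(0.6) + (-2)·(1.6) + (3)·(-3.4) + (-3)·(2.6) + (1)·(-1.4)) / 4 = -22/4 = -5.5
  S[X_3,X_3] = ((0.6)·(0.6) + (1.6)·(1.6) + (-3.4)·(-3.4) + (2.6)·(2.6) + (-1.4)·(-1.4)) / 4 = 23.2/4 = 5.8

S is symmetric (S[j,i] = S[i,j]). Assembling:

S = [[9.7, 5, -3.1],
 [5, 6, -5.5],
 [-3.1, -5.5, 5.8]]


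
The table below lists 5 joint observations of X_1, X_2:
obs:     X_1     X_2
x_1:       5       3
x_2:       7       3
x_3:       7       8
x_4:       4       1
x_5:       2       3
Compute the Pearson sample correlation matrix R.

Step 1 — column means:
  mean(X_1) = (5 + 7 + 7 + 4 + 2) / 5 = 25/5 = 5
  mean(X_2) = (3 + 3 + 8 + 1 + 3) / 5 = 18/5 = 3.6

Step 2 — sample variances and covariances s[i,j] = (1/(n-1)) · Σ_k (x_{k,i} - mean_i) · (x_{k,j} - mean_j), with n-1 = 4:
  s[X_1,X_1] = ((0)·(0) + (2)·(2) + (2)·(2) + (-1)·(-1) + (-3)·(-3)) / 4 = 18/4 = 4.5
  s[X_1,X_2] = ((0)·(-0.6) + (2)·(-0.6) + (2)·(4.4) + (-1)·(-2.6) + (-3)·(-0.6)) / 4 = 12/4 = 3
  s[X_2,X_2] = ((-0.6)·(-0.6) + (-0.6)·(-0.6) + (4.4)·(4.4) + (-2.6)·(-2.6) + (-0.6)·(-0.6)) / 4 = 27.2/4 = 6.8
  Sample standard deviations s_i = √(s[i,i]):
  s(X_1) = √(4.5) = 2.1213
  s(X_2) = √(6.8) = 2.6077

Step 3 — r_{ij} = s_{ij} / (s_i · s_j):
  r[X_1,X_1] = 1 (diagonal).
  r[X_1,X_2] = 3 / (2.1213 · 2.6077) = 3 / 5.5317 = 0.5423
  r[X_2,X_2] = 1 (diagonal).

R is symmetric with unit diagonal. Assembling:

R = [[1, 0.5423],
 [0.5423, 1]]


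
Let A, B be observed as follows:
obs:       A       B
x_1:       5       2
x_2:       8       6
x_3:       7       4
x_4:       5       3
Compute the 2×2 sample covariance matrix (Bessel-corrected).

Step 1 — column means:
  mean(A) = (5 + 8 + 7 + 5) / 4 = 25/4 = 6.25
  mean(B) = (2 + 6 + 4 + 3) / 4 = 15/4 = 3.75

Step 2 — sample covariance S[i,j] = (1/(n-1)) · Σ_k (x_{k,i} - mean_i) · (x_{k,j} - mean_j), with n-1 = 3.
  S[A,A] = ((-1.25)·(-1.25) + (1.75)·(1.75) + (0.75)·(0.75) + (-1.25)·(-1.25)) / 3 = 6.75/3 = 2.25
  S[A,B] = ((-1.25)·(-1.75) + (1.75)·(2.25) + (0.75)·(0.25) + (-1.25)·(-0.75)) / 3 = 7.25/3 = 2.4167
  S[B,B] = ((-1.75)·(-1.75) + (2.25)·(2.25) + (0.25)·(0.25) + (-0.75)·(-0.75)) / 3 = 8.75/3 = 2.9167

S is symmetric (S[j,i] = S[i,j]). Assembling:

S = [[2.25, 2.4167],
 [2.4167, 2.9167]]


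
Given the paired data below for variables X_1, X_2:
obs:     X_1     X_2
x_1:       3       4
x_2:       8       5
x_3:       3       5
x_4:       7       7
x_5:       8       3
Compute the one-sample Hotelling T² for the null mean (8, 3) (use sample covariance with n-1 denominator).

Step 1 — sample mean vector:
  mean(X_1) = (3 + 8 + 3 + 7 + 8) / 5 = 29/5 = 5.8
  mean(X_2) = (4 + 5 + 5 + 7 + 3) / 5 = 24/5 = 4.8
  x̄ = (5.8, 4.8),  deviation x̄ - mu_0 = (5.8, 4.8) - (8, 3) = (-2.2, 1.8).

Step 2 — sample covariance matrix, S[i,j] = (1/(n-1)) · Σ_k (x_{k,i} - mean_i) · (x_{k,j} - mean_j), divisor n-1 = 4:
  S[X_1,X_1] = ((-2.8)·(-2.8) + (2.2)·(2.2) + (-2.8)·(-2.8) + (1.2)·(1.2) + (2.2)·(2.2)) / 4 = 26.8/4 = 6.7
  S[X_1,X_2] = ((-2.8)·(-0.8) + (2.2)·(0.2) + (-2.8)·(0.2) + (1.2)·(2.2) + (2.2)·(-1.8)) / 4 = 0.8/4 = 0.2
  S[X_2,X_2] = ((-0.8)·(-0.8) + (0.2)·(0.2) + (0.2)·(0.2) + (2.2)·(2.2) + (-1.8)·(-1.8)) / 4 = 8.8/4 = 2.2
  S = [[6.7, 0.2],
 [0.2, 2.2]].

Step 3 — invert S. det(S) = 6.7·2.2 - (0.2)² = 14.7.
  S^{-1} = (1/det) · [[d, -b], [-b, a]] = [[0.1497, -0.0136],
 [-0.0136, 0.4558]].

Step 4 — quadratic form (x̄ - mu_0)^T · S^{-1} · (x̄ - mu_0):
  S^{-1} · (x̄ - mu_0) = (-0.3537, 0.8503),
  (x̄ - mu_0)^T · [...] = (-2.2)·(-0.3537) + (1.8)·(0.8503) = 2.3088.

Step 5 — scale by n: T² = 5 · 2.3088 = 11.5442.

T² ≈ 11.5442


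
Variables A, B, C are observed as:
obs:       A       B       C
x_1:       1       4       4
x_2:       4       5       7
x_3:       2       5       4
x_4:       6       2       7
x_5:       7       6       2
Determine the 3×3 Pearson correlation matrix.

Step 1 — column means:
  mean(A) = (1 + 4 + 2 + 6 + 7) / 5 = 20/5 = 4
  mean(B) = (4 + 5 + 5 + 2 + 6) / 5 = 22/5 = 4.4
  mean(C) = (4 + 7 + 4 + 7 + 2) / 5 = 24/5 = 4.8

Step 2 — sample variances and covariances s[i,j] = (1/(n-1)) · Σ_k (x_{k,i} - mean_i) · (x_{k,j} - mean_j), with n-1 = 4:
  s[A,A] = ((-3)·(-3) + (0)·(0) + (-2)·(-2) + (2)·(2) + (3)·(3)) / 4 = 26/4 = 6.5
  s[A,B] = ((-3)·(-0.4) + (0)·(0.6) + (-2)·(0.6) + (2)·(-2.4) + (3)·(1.6)) / 4 = 0/4 = 0
  s[A,C] = ((-3)·(-0.8) + (0)·(2.2) + (-2)·(-0.8) + (2)·(2.2) + (3)·(-2.8)) / 4 = 0/4 = 0
  s[B,B] = ((-0.4)·(-0.4) + (0.6)·(0.6) + (0.6)·(0.6) + (-2.4)·(-2.4) + (1.6)·(1.6)) / 4 = 9.2/4 = 2.3
  s[B,C] = ((-0.4)·(-0.8) + (0.6)·(2.2) + (0.6)·(-0.8) + (-2.4)·(2.2) + (1.6)·(-2.8)) / 4 = -8.6/4 = -2.15
  s[C,C] = ((-0.8)·(-0.8) + (2.2)·(2.2) + (-0.8)·(-0.8) + (2.2)·(2.2) + (-2.8)·(-2.8)) / 4 = 18.8/4 = 4.7
  Sample standard deviations s_i = √(s[i,i]):
  s(A) = √(6.5) = 2.5495
  s(B) = √(2.3) = 1.5166
  s(C) = √(4.7) = 2.1679

Step 3 — r_{ij} = s_{ij} / (s_i · s_j):
  r[A,A] = 1 (diagonal).
  r[A,B] = 0 / (2.5495 · 1.5166) = 0 / 3.8665 = 0
  r[A,C] = 0 / (2.5495 · 2.1679) = 0 / 5.5272 = 0
  r[B,B] = 1 (diagonal).
  r[B,C] = -2.15 / (1.5166 · 2.1679) = -2.15 / 3.2879 = -0.6539
  r[C,C] = 1 (diagonal).

R is symmetric with unit diagonal. Assembling:

R = [[1, 0, 0],
 [0, 1, -0.6539],
 [0, -0.6539, 1]]


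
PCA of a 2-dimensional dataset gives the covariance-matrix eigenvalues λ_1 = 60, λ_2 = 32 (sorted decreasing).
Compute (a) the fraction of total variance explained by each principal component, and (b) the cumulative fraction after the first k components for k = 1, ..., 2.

Step 1 — total variance = trace(Sigma) = Σ λ_i = 60 + 32 = 92.

Step 2 — fraction explained by component i = λ_i / Σ λ:
  PC1: 60/92 = 0.6522
  PC2: 32/92 = 0.3478

Step 3 — cumulative fraction after k components = (λ_1 + ... + λ_k) / Σ λ:
  k = 1: 60/92 = 0.6522
  k = 2: (60 + 32)/92 = 92/92 = 1

Summary (fraction, with percent):

explained: PC1 0.6522 (65.22%), PC2 0.3478 (34.78%);  cumulative: 0.6522, 1


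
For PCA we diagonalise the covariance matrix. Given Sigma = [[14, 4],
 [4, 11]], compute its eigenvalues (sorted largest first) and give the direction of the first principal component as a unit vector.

Step 1 — characteristic polynomial of 2×2 Sigma:
  det(Sigma - λI) = λ² - trace · λ + det = 0.
  trace = 14 + 11 = 25, det = 14·11 - (4)² = 138.
Step 2 — discriminant:
  Δ = trace² - 4·det = 625 - 552 = 73.
Step 3 — eigenvalues:
  λ = (trace ± √Δ)/2 = (25 ± 8.544)/2,
  λ_1 = 16.772,  λ_2 = 8.228.

Step 4 — unit eigenvector for λ_1: solve (Sigma - λ_1 I)v = 0. First row:
  (14 - 16.772)·v_x + (4)·v_y = 0, i.e. (-2.772)·v_x + (4)·v_y = 0,
  so v ∝ (b, λ_1 - a) = (4, 2.772) = u.
  ||u|| = √((4)² + (2.772)²) = √(23.684) ≈ 4.8666,
  v_1 = u/||u|| ≈ (0.8219, 0.5696) (||v_1|| = 1).

λ_1 = 16.772,  λ_2 = 8.228;  v_1 ≈ (0.8219, 0.5696)


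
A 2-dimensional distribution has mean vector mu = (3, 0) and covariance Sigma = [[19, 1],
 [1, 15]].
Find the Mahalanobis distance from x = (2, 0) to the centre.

Step 1 — centre the observation: (x - mu) = (-1, 0).

Step 2 — invert Sigma. det(Sigma) = 19·15 - (1)² = 284.
  Sigma^{-1} = (1/det) · [[d, -b], [-b, a]] = [[0.0528, -0.0035],
 [-0.0035, 0.0669]].

Step 3 — form the quadratic (x - mu)^T · Sigma^{-1} · (x - mu):
  Sigma^{-1} · (x - mu) = (-0.0528, 0.0035).
  (x - mu)^T · [Sigma^{-1} · (x - mu)] = (-1)·(-0.0528) + (0)·(0.0035) = 0.0528.

Step 4 — take square root: d = √(0.0528) ≈ 0.2298.

d(x, mu) = √(0.0528) ≈ 0.2298


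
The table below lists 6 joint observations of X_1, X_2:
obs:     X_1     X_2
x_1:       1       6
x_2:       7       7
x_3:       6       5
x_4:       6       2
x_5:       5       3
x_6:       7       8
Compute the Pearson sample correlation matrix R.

Step 1 — column means:
  mean(X_1) = (1 + 7 + 6 + 6 + 5 + 7) / 6 = 32/6 = 5.3333
  mean(X_2) = (6 + 7 + 5 + 2 + 3 + 8) / 6 = 31/6 = 5.1667

Step 2 — sample variances and covariances s[i,j] = (1/(n-1)) · Σ_k (x_{k,i} - mean_i) · (x_{k,j} - mean_j), with n-1 = 5:
  s[X_1,X_1] = ((-4.3333)·(-4.3333) + (1.6667)·(1.6667) + (0.6667)·(0.6667) + (0.6667)·(0.6667) + (-0.3333)·(-0.3333) + (1.6667)·(1.6667)) / 5 = 25.3333/5 = 5.0667
  s[X_1,X_2] = ((-4.3333)·(0.8333) + (1.6667)·(1.8333) + (0.6667)·(-0.1667) + (0.6667)·(-3.1667) + (-0.3333)·(-2.1667) + (1.6667)·(2.8333)) / 5 = 2.6667/5 = 0.5333
  s[X_2,X_2] = ((0.8333)·(0.8333) + (1.8333)·(1.8333) + (-0.1667)·(-0.1667) + (-3.1667)·(-3.1667) + (-2.1667)·(-2.1667) + (2.8333)·(2.8333)) / 5 = 26.8333/5 = 5.3667
  Sample standard deviations s_i = √(s[i,i]):
  s(X_1) = √(5.0667) = 2.2509
  s(X_2) = √(5.3667) = 2.3166

Step 3 — r_{ij} = s_{ij} / (s_i · s_j):
  r[X_1,X_1] = 1 (diagonal).
  r[X_1,X_2] = 0.5333 / (2.2509 · 2.3166) = 0.5333 / 5.2145 = 0.1023
  r[X_2,X_2] = 1 (diagonal).

R is symmetric with unit diagonal. Assembling:

R = [[1, 0.1023],
 [0.1023, 1]]


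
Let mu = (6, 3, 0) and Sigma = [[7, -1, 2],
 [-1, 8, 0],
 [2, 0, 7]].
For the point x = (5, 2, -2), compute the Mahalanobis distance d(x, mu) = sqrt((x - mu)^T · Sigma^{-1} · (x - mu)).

Step 1 — centre the observation: (x - mu) = (-1, -1, -2).

Step 2 — invert Sigma (cofactor / det for 3×3, or solve directly):
  Sigma^{-1} = [[0.1586, 0.0198, -0.0453],
 [0.0198, 0.1275, -0.0057],
 [-0.0453, -0.0057, 0.1558]].

Step 3 — form the quadratic (x - mu)^T · Sigma^{-1} · (x - mu):
  Sigma^{-1} · (x - mu) = (-0.0878, -0.136, -0.2606).
  (x - mu)^T · [Sigma^{-1} · (x - mu)] = (-1)·(-0.0878) + (-1)·(-0.136) + (-2)·(-0.2606) = 0.745.

Step 4 — take square root: d = √(0.745) ≈ 0.8632.

d(x, mu) = √(0.745) ≈ 0.8632


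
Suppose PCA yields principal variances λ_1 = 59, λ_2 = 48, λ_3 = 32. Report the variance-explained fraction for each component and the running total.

Step 1 — total variance = trace(Sigma) = Σ λ_i = 59 + 48 + 32 = 139.

Step 2 — fraction explained by component i = λ_i / Σ λ:
  PC1: 59/139 = 0.4245
  PC2: 48/139 = 0.3453
  PC3: 32/139 = 0.2302

Step 3 — cumulative fraction after k components = (λ_1 + ... + λ_k) / Σ λ:
  k = 1: 59/139 = 0.4245
  k = 2: (59 + 48)/139 = 107/139 = 0.7698
  k = 3: (59 + 48 + 32)/139 = 139/139 = 1

Summary (fraction, with percent):

explained: PC1 0.4245 (42.45%), PC2 0.3453 (34.53%), PC3 0.2302 (23.02%);  cumulative: 0.4245, 0.7698, 1


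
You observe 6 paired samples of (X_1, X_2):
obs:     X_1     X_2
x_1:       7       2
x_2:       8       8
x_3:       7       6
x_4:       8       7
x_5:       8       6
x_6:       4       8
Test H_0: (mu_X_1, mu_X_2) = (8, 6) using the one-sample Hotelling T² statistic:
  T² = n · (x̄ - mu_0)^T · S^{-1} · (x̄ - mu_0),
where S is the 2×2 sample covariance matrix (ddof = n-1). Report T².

Step 1 — sample mean vector:
  mean(X_1) = (7 + 8 + 7 + 8 + 8 + 4) / 6 = 42/6 = 7
  mean(X_2) = (2 + 8 + 6 + 7 + 6 + 8) / 6 = 37/6 = 6.1667
  x̄ = (7, 6.1667),  deviation x̄ - mu_0 = (7, 6.1667) - (8, 6) = (-1, 0.1667).

Step 2 — sample covariance matrix, S[i,j] = (1/(n-1)) · Σ_k (x_{k,i} - mean_i) · (x_{k,j} - mean_j), divisor n-1 = 5:
  S[X_1,X_1] = ((0)·(0) + (1)·(1) + (0)·(0) + (1)·(1) + (1)·(1) + (-3)·(-3)) / 5 = 12/5 = 2.4
  S[X_1,X_2] = ((0)·(-4.1667) + (1)·(1.8333) + (0)·(-0.1667) + (1)·(0.8333) + (1)·(-0.1667) + (-3)·(1.8333)) / 5 = -3/5 = -0.6
  S[X_2,X_2] = ((-4.1667)·(-4.1667) + (1.8333)·(1.8333) + (-0.1667)·(-0.1667) + (0.8333)·(0.8333) + (-0.1667)·(-0.1667) + (1.8333)·(1.8333)) / 5 = 24.8333/5 = 4.9667
  S = [[2.4, -0.6],
 [-0.6, 4.9667]].

Step 3 — invert S. det(S) = 2.4·4.9667 - (-0.6)² = 11.56.
  S^{-1} = (1/det) · [[d, -b], [-b, a]] = [[0.4296, 0.0519],
 [0.0519, 0.2076]].

Step 4 — quadratic form (x̄ - mu_0)^T · S^{-1} · (x̄ - mu_0):
  S^{-1} · (x̄ - mu_0) = (-0.421, -0.0173),
  (x̄ - mu_0)^T · [...] = (-1)·(-0.421) + (0.1667)·(-0.0173) = 0.4181.

Step 5 — scale by n: T² = 6 · 0.4181 = 2.5087.

T² ≈ 2.5087
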